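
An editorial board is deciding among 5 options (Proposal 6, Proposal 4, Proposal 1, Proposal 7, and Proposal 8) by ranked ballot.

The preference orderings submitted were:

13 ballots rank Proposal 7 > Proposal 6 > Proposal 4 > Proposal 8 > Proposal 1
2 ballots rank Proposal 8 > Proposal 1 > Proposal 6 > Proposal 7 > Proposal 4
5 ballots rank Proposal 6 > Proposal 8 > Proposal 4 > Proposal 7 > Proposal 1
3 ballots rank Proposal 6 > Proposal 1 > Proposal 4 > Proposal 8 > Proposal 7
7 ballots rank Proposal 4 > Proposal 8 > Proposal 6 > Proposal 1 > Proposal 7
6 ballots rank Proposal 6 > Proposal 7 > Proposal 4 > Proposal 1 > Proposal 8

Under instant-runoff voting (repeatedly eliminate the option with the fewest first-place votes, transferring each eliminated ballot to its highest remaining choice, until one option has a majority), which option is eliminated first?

Proposal 1

Round 1: Proposal 6 14, Proposal 7 13, Proposal 4 7, Proposal 8 2, Proposal 1 0. Proposal 1 has the fewest and is eliminated.
Round 2: Proposal 6 14, Proposal 7 13, Proposal 4 7, Proposal 8 2. Proposal 8 has the fewest and is eliminated.
Round 3: Proposal 6 16, Proposal 7 13, Proposal 4 7. Proposal 4 has the fewest and is eliminated.
Round 4: Proposal 6 23, Proposal 7 13. Proposal 6 has a majority.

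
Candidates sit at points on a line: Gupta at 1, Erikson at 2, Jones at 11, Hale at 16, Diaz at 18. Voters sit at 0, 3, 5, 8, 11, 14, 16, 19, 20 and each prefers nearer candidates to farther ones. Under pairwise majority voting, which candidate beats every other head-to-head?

With single-peaked preferences on a line, the Condorcet winner is the candidate closest to the median voter.
The median voter (position 11) is closest to Jones at 11.
Check: Jones vs Gupta — voters closer to Jones: 6 of 9.

Jones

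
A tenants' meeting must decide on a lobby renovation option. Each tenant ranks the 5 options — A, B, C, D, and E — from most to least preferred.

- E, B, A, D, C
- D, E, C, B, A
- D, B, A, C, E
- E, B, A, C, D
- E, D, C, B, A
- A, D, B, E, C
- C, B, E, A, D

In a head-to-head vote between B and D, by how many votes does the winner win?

Ballots ranking B above D: 3.
Ballots ranking D above B: 4.
D wins 4–3, a margin of 1.

1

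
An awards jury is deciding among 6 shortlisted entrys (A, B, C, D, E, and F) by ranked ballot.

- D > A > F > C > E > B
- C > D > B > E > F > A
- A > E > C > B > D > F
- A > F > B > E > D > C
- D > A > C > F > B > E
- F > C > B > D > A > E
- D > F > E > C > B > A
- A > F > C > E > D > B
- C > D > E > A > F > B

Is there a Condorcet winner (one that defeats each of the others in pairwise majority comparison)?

No

Head-to-head results (9 voters total):
A vs B: A wins 6–3.
A vs C: A wins 5–4.
A vs D: D wins 6–3.
A vs E: A wins 6–3.
A vs F: A wins 6–3.
B vs C: C wins 8–1.
B vs D: D wins 6–3.
B vs E: E wins 5–4.
B vs F: F wins 7–2.
C vs D: C wins 5–4.
C vs E: C wins 6–3.
C vs F: F wins 5–4.
D vs E: D wins 6–3.
D vs F: D wins 6–3.
E vs F: F wins 6–3.
No candidate beats all others: A beats C beats D beats A, a majority cycle.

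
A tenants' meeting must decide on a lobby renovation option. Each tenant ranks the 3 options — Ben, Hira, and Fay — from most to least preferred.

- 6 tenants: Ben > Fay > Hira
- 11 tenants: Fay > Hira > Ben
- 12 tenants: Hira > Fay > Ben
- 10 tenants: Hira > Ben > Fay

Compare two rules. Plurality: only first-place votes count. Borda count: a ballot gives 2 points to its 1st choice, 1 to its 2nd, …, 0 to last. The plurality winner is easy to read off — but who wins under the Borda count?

Hira

Plurality first-place counts: Ben 6, Hira 22, Fay 11 → Hira.
Borda totals: Ben 22, Hira 55, Fay 40 → Hira.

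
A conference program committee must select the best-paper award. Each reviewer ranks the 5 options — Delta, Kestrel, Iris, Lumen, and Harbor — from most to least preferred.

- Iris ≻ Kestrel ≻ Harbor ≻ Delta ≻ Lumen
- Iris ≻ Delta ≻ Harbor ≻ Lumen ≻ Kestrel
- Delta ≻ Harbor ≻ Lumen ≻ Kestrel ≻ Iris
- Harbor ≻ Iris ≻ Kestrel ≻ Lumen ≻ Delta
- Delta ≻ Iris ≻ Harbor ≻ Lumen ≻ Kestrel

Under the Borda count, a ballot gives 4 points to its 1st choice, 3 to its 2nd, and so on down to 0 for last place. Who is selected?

Iris

Borda scores:
  Delta: 1 + 3 + 4 + 0 + 4 = 12
  Kestrel: 3 + 0 + 1 + 2 + 0 = 6
  Iris: 4 + 4 + 0 + 3 + 3 = 14
  Lumen: 0 + 1 + 2 + 1 + 1 = 5
  Harbor: 2 + 2 + 3 + 4 + 2 = 13
Iris has the highest total.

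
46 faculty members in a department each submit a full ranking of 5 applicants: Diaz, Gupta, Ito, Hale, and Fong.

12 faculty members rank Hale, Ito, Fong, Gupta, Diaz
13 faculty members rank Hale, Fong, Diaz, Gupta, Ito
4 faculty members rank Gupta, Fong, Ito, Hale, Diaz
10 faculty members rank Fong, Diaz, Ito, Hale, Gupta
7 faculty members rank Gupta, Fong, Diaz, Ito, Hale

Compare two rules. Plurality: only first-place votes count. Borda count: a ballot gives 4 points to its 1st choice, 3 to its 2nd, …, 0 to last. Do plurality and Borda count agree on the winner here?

No

Plurality first-place counts: Diaz 0, Gupta 11, Ito 0, Hale 25, Fong 10 → Hale.
Borda totals: Diaz 70, Gupta 69, Ito 71, Hale 114, Fong 136 → Fong.
The two rules disagree: plurality picks Hale, Borda picks Fong.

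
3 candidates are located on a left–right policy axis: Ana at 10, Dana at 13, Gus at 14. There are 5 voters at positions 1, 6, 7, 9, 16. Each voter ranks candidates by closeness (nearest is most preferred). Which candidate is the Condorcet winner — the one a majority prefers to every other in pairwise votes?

Ana

With single-peaked preferences on a line, the Condorcet winner is the candidate closest to the median voter.
The median voter (position 7) is closest to Ana at 10.
Check: Ana vs Gus — voters closer to Ana: 4 of 5.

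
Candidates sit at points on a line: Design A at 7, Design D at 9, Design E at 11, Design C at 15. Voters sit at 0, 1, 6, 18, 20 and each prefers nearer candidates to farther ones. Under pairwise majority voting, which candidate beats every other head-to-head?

Design A

With single-peaked preferences on a line, the Condorcet winner is the candidate closest to the median voter.
The median voter (position 6) is closest to Design A at 7.
Check: Design A vs Design E — voters closer to Design A: 3 of 5.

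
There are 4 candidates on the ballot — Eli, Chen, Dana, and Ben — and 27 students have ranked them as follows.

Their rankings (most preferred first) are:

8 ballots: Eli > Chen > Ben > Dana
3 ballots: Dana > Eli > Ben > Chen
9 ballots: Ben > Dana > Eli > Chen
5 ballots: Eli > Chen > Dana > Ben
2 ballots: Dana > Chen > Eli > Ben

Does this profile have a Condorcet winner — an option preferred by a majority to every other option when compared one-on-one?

Head-to-head results (27 voters total):
Eli vs Chen: Eli wins 25–2.
Eli vs Dana: Dana wins 14–13.
Eli vs Ben: Eli wins 18–9.
Chen vs Dana: Dana wins 14–13.
Chen vs Ben: Chen wins 15–12.
Dana vs Ben: Ben wins 17–10.
No candidate beats all others: Eli beats Ben beats Dana beats Eli, a majority cycle.

No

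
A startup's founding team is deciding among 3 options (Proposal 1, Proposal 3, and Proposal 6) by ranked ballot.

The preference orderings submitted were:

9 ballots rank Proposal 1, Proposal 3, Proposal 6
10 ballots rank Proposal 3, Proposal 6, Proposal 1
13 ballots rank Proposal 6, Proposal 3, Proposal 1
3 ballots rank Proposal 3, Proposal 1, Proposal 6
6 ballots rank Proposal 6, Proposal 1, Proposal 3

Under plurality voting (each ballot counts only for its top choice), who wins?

First-place vote totals:
  Proposal 1: 9
  Proposal 3: 13
  Proposal 6: 19
Proposal 6 has the most first-place votes.

Proposal 6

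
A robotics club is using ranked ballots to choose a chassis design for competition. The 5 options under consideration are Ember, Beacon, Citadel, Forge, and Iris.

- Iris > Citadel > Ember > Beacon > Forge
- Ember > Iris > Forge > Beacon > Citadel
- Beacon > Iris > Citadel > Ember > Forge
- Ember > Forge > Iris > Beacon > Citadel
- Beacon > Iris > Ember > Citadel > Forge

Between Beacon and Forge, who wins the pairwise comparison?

Ballots ranking Beacon above Forge: 3.
Ballots ranking Forge above Beacon: 2.
Beacon wins the head-to-head, 3–2.

Beacon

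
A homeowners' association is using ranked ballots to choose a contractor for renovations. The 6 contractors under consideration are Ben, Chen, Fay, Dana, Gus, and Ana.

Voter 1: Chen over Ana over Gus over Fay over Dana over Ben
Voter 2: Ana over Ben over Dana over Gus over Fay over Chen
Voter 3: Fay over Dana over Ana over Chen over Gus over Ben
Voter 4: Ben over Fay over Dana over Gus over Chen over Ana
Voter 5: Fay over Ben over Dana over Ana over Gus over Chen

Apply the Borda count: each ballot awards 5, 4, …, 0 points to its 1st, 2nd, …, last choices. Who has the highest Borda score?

Borda scores:
  Ben: 0 + 4 + 0 + 5 + 4 = 13
  Chen: 5 + 0 + 2 + 1 + 0 = 8
  Fay: 2 + 1 + 5 + 4 + 5 = 17
  Dana: 1 + 3 + 4 + 3 + 3 = 14
  Gus: 3 + 2 + 1 + 2 + 1 = 9
  Ana: 4 + 5 + 3 + 0 + 2 = 14
Fay has the highest total.

Fay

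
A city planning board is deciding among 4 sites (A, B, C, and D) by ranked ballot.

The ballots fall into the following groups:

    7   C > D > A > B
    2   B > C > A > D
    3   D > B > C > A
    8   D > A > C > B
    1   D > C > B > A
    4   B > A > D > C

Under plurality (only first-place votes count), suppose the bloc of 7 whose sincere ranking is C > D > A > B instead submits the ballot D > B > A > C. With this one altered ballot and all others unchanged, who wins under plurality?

D

First-place totals with the altered ballot: A 0, B 6, C 0, D 19.
The winner is unchanged: still D.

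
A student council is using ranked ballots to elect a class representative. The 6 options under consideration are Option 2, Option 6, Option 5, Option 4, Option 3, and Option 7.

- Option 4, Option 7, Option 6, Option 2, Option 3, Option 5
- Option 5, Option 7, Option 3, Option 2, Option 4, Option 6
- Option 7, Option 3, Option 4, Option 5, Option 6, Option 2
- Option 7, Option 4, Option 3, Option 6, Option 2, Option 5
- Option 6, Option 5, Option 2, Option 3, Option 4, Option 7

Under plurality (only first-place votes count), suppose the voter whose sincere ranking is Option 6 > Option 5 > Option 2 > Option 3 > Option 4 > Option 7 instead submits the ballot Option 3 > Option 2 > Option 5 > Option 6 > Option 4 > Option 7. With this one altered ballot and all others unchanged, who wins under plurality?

Option 7

First-place totals with the altered ballot: Option 2 0, Option 6 0, Option 5 1, Option 4 1, Option 3 1, Option 7 2.
The winner is unchanged: still Option 7.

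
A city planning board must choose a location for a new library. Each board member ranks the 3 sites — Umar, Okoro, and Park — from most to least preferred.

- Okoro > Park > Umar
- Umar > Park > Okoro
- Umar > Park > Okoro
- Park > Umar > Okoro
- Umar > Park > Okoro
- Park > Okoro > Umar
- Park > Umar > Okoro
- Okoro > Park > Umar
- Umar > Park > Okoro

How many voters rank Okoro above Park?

2

Ballots ranking Okoro above Park: 2.
Ballots ranking Park above Okoro: 7.
So 2 of 9 voters prefer Okoro to Park.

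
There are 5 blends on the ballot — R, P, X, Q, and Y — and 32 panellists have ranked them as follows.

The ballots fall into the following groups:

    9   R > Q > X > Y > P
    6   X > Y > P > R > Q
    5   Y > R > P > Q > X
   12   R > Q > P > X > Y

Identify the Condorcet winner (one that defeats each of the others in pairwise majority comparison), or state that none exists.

Head-to-head results (32 voters total):
R vs P: R wins 26–6.
R vs X: R wins 26–6.
R vs Q: R wins 32–0.
R vs Y: R wins 21–11.
P vs X: P wins 17–15.
P vs Q: Q wins 21–11.
P vs Y: Y wins 20–12.
X vs Q: Q wins 26–6.
X vs Y: X wins 27–5.
Q vs Y: Q wins 21–11.
R beats each rival — P (26–6), X (26–6), Q (32–0), Y (21–11) — so R is the Condorcet winner.

R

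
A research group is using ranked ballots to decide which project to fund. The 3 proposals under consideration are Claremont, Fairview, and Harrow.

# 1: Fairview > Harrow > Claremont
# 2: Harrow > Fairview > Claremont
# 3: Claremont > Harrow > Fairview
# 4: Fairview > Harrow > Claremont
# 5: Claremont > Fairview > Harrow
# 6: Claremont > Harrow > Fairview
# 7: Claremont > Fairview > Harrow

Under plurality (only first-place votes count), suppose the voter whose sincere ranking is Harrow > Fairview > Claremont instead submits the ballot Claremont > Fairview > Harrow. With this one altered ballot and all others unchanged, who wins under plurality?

Claremont

First-place totals with the altered ballot: Claremont 5, Fairview 2, Harrow 0.
The winner is unchanged: still Claremont.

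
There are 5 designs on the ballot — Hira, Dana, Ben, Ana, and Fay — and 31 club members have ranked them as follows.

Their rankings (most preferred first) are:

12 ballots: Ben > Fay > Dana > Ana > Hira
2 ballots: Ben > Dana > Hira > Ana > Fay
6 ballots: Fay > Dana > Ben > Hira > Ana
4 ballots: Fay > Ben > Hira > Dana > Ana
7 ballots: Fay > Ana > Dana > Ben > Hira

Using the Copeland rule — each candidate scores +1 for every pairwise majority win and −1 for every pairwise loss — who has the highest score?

Pairwise results:
  Hira vs Dana: Dana wins 27–4.
  Hira vs Ben: Ben wins 31–0.
  Hira vs Ana: Ana wins 19–12.
  Hira vs Fay: Fay wins 29–2.
  Dana vs Ben: Ben wins 18–13.
  Dana vs Ana: Dana wins 24–7.
  Dana vs Fay: Fay wins 29–2.
  Ben vs Ana: Ben wins 24–7.
  Ben vs Fay: Fay wins 17–14.
  Ana vs Fay: Fay wins 29–2.
Copeland scores (wins − losses):
  Hira: 0 − 4 = -4
  Dana: 2 − 2 = 0
  Ben: 3 − 1 = 2
  Ana: 1 − 3 = -2
  Fay: 4 − 0 = 4
Fay has the best Copeland score.

Fay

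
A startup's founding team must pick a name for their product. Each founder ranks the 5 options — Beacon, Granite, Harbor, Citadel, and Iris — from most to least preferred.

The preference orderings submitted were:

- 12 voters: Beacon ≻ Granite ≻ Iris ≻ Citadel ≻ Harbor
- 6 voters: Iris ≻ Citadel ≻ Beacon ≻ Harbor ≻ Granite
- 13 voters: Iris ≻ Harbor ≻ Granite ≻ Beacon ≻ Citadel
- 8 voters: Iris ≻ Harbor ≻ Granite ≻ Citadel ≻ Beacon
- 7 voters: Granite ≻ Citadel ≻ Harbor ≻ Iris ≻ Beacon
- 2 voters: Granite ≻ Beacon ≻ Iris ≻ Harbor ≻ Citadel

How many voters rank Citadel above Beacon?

21

Ballots ranking Citadel above Beacon: 6+8+7 = 21.
Ballots ranking Beacon above Citadel: 12+13+2 = 27.
So 21 of 48 voters prefer Citadel to Beacon.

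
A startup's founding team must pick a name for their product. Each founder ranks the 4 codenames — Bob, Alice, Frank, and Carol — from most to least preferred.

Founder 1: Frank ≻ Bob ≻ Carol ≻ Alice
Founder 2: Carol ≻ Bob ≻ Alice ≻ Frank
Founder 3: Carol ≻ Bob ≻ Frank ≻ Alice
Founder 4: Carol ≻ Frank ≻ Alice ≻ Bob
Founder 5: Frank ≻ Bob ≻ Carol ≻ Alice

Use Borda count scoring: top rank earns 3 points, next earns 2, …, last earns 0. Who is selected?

Borda scores:
  Bob: 2 + 2 + 2 + 0 + 2 = 8
  Alice: 0 + 1 + 0 + 1 + 0 = 2
  Frank: 3 + 0 + 1 + 2 + 3 = 9
  Carol: 1 + 3 + 3 + 3 + 1 = 11
Carol has the highest total.

Carol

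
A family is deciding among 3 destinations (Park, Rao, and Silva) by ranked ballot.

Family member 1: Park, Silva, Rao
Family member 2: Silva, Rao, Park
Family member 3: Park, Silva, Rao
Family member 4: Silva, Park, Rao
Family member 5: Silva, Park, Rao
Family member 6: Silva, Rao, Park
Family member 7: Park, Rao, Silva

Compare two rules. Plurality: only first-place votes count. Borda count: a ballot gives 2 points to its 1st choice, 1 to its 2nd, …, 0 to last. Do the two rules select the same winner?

Yes

Plurality first-place counts: Park 3, Rao 0, Silva 4 → Silva.
Borda totals: Park 8, Rao 3, Silva 10 → Silva.
The two rules agree on Silva.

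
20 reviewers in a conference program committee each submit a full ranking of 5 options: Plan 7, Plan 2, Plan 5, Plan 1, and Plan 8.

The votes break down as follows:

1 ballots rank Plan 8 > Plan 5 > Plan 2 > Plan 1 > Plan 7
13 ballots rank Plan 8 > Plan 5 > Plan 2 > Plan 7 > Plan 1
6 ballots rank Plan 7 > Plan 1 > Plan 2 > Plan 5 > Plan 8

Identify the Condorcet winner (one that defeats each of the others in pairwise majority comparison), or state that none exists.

Plan 8

Head-to-head results (20 voters total):
Plan 7 vs Plan 2: Plan 2 wins 14–6.
Plan 7 vs Plan 5: Plan 5 wins 14–6.
Plan 7 vs Plan 1: Plan 7 wins 19–1.
Plan 7 vs Plan 8: Plan 8 wins 14–6.
Plan 2 vs Plan 5: Plan 5 wins 14–6.
Plan 2 vs Plan 1: Plan 2 wins 14–6.
Plan 2 vs Plan 8: Plan 8 wins 14–6.
Plan 5 vs Plan 1: Plan 5 wins 14–6.
Plan 5 vs Plan 8: Plan 8 wins 14–6.
Plan 1 vs Plan 8: Plan 8 wins 14–6.
Plan 8 beats each rival — Plan 7 (14–6), Plan 2 (14–6), Plan 5 (14–6), Plan 1 (14–6) — so Plan 8 is the Condorcet winner.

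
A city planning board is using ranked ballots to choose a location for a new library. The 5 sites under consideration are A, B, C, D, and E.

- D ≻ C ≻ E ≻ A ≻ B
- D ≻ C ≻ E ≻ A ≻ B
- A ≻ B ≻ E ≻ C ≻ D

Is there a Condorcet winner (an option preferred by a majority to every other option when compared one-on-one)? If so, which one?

Head-to-head results (3 voters total):
A vs B: A wins 3–0.
A vs C: C wins 2–1.
A vs D: D wins 2–1.
A vs E: E wins 2–1.
B vs C: C wins 2–1.
B vs D: D wins 2–1.
B vs E: E wins 2–1.
C vs D: D wins 2–1.
C vs E: C wins 2–1.
D vs E: D wins 2–1.
D beats each rival — A (2–1), B (2–1), C (2–1), E (2–1) — so D is the Condorcet winner.

D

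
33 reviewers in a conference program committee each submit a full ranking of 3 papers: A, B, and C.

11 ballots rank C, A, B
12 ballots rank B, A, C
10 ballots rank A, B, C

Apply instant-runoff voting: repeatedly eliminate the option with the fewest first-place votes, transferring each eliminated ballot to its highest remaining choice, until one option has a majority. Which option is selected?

Round 1: B 12, C 11, A 10. A has the fewest and is eliminated.
Round 2: B 22, C 11. B has a majority.

B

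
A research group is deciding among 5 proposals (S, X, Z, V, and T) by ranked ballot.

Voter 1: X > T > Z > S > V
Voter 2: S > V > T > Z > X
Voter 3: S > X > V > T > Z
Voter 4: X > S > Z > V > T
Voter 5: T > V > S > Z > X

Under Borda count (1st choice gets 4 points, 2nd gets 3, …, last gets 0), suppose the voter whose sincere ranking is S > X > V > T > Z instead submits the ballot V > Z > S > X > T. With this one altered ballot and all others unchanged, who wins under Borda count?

Borda totals with the altered ballot: S 12, X 9, Z 9, V 11, T 9.
The winner is unchanged: still S.

S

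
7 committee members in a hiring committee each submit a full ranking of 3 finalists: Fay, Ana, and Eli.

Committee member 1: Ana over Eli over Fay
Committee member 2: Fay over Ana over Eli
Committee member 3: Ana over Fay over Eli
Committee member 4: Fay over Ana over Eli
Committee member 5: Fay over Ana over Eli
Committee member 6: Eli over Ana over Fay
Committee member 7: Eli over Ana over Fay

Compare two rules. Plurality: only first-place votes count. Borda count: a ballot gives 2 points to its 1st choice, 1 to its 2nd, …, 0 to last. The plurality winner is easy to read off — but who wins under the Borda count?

Plurality first-place counts: Fay 3, Ana 2, Eli 2 → Fay.
Borda totals: Fay 7, Ana 9, Eli 5 → Ana.

Ana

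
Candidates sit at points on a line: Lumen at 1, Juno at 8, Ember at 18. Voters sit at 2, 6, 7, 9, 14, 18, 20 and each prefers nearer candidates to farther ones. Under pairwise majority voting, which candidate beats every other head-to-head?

Juno

With single-peaked preferences on a line, the Condorcet winner is the candidate closest to the median voter.
The median voter (position 9) is closest to Juno at 8.
Check: Juno vs Lumen — voters closer to Juno: 6 of 7.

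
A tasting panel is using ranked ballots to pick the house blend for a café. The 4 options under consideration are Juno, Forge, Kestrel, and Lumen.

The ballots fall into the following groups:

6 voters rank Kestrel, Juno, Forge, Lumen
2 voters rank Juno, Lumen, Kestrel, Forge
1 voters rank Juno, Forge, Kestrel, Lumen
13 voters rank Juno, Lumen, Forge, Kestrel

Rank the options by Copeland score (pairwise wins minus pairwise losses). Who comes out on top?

Pairwise results:
  Juno vs Forge: Juno wins 22–0.
  Juno vs Kestrel: Juno wins 16–6.
  Juno vs Lumen: Juno wins 22–0.
  Forge vs Kestrel: Forge wins 14–8.
  Forge vs Lumen: Lumen wins 15–7.
  Kestrel vs Lumen: Lumen wins 15–7.
Copeland scores (wins − losses):
  Juno: 3 − 0 = 3
  Forge: 1 − 2 = -1
  Kestrel: 0 − 3 = -3
  Lumen: 2 − 1 = 1
Juno has the best Copeland score.

Juno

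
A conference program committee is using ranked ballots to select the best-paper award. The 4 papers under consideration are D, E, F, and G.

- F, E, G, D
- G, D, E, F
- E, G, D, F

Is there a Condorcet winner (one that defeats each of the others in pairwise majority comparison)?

Yes

Head-to-head results (3 voters total):
D vs E: E wins 2–1.
D vs F: D wins 2–1.
D vs G: G wins 3–0.
E vs F: E wins 2–1.
E vs G: E wins 2–1.
F vs G: G wins 2–1.
E beats each rival — D (2–1), F (2–1), G (2–1) — so E is the Condorcet winner.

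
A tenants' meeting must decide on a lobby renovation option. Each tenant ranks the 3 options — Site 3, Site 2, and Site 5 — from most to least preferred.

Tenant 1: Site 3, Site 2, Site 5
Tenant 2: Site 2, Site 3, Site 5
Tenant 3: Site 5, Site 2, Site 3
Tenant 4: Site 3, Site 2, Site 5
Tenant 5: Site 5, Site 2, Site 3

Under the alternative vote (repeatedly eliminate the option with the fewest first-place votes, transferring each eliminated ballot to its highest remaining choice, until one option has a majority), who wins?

Round 1: Site 3 2, Site 5 2, Site 2 1. Site 2 has the fewest and is eliminated.
Round 2: Site 3 3, Site 5 2. Site 3 has a majority.

Site 3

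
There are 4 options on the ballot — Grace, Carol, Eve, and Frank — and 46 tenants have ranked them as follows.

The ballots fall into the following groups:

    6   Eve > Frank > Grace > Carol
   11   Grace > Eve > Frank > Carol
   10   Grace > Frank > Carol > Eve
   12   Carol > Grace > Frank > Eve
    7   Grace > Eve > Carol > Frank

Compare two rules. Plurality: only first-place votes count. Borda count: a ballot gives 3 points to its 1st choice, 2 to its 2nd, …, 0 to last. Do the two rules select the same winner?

Plurality first-place counts: Grace 28, Carol 12, Eve 6, Frank 0 → Grace.
Borda totals: Grace 114, Carol 53, Eve 54, Frank 55 → Grace.
The two rules agree on Grace.

Yes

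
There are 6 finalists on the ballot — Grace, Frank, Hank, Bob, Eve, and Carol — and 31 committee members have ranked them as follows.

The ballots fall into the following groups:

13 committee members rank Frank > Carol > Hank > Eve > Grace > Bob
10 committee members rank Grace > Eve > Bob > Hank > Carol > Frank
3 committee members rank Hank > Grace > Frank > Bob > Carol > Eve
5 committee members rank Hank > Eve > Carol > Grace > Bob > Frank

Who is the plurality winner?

Frank

First-place vote totals:
  Grace: 10
  Frank: 13
  Hank: 8
  Bob: 0
  Eve: 0
  Carol: 0
Frank has the most first-place votes.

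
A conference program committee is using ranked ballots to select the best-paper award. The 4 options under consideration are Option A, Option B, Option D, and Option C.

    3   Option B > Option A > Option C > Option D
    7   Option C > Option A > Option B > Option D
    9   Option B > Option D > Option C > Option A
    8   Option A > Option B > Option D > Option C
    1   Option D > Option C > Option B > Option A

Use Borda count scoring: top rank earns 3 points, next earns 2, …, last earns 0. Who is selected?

Borda scores:
  Option A: 3·2 + 7·2 + 9·0 + 8·3 + 0 = 44
  Option B: 3·3 + 7·1 + 9·3 + 8·2 + 1 = 60
  Option D: 3·0 + 7·0 + 9·2 + 8·1 + 3 = 29
  Option C: 3·1 + 7·3 + 9·1 + 8·0 + 2 = 35
Option B has the highest total.

Option B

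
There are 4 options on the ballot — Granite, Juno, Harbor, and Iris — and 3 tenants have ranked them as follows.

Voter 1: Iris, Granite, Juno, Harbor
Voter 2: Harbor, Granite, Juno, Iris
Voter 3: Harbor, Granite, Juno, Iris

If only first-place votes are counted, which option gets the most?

First-place vote totals:
  Granite: 0
  Juno: 0
  Harbor: 2
  Iris: 1
Harbor has the most first-place votes.

Harbor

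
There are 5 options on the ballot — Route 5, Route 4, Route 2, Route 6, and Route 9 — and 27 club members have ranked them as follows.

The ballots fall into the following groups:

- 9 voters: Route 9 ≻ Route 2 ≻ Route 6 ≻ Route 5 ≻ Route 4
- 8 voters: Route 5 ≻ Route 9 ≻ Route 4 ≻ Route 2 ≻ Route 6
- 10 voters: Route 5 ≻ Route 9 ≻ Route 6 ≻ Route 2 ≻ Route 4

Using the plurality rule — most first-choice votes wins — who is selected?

Route 5

First-place vote totals:
  Route 5: 18
  Route 4: 0
  Route 2: 0
  Route 6: 0
  Route 9: 9
Route 5 has the most first-place votes.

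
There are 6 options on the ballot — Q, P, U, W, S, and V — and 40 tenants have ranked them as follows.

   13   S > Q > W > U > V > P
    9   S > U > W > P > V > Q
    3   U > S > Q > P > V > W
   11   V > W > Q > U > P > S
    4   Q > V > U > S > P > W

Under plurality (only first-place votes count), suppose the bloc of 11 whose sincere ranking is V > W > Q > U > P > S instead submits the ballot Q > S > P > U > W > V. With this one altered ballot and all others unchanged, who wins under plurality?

S

First-place totals with the altered ballot: Q 15, P 0, U 3, W 0, S 22, V 0.
The winner is unchanged: still S.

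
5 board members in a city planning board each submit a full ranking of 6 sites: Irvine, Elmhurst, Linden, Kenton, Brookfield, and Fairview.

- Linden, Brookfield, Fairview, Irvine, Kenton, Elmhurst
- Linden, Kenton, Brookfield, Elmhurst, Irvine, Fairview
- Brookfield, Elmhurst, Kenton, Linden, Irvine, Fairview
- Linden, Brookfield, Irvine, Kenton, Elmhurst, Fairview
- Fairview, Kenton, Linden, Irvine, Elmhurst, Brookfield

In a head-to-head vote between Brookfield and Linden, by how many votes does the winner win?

3

Ballots ranking Brookfield above Linden: 1.
Ballots ranking Linden above Brookfield: 4.
Linden wins 4–1, a margin of 3.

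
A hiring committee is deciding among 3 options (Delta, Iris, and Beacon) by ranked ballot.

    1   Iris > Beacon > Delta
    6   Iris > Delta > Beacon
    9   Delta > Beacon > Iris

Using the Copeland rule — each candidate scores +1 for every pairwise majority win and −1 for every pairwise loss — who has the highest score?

Delta

Pairwise results:
  Delta vs Iris: Delta wins 9–7.
  Delta vs Beacon: Delta wins 15–1.
  Iris vs Beacon: Beacon wins 9–7.
Copeland scores (wins − losses):
  Delta: 2 − 0 = 2
  Iris: 0 − 2 = -2
  Beacon: 1 − 1 = 0
Delta has the best Copeland score.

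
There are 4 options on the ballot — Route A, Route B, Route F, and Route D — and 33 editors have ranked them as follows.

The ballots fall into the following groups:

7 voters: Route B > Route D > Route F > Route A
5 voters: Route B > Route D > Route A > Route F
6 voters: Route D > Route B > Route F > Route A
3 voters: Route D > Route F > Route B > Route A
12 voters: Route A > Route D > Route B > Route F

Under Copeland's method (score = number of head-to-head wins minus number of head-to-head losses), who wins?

Pairwise results:
  Route A vs Route B: Route B wins 21–12.
  Route A vs Route F: Route A wins 17–16.
  Route A vs Route D: Route D wins 21–12.
  Route B vs Route F: Route B wins 30–3.
  Route B vs Route D: Route D wins 21–12.
  Route F vs Route D: Route D wins 33–0.
Copeland scores (wins − losses):
  Route A: 1 − 2 = -1
  Route B: 2 − 1 = 1
  Route F: 0 − 3 = -3
  Route D: 3 − 0 = 3
Route D has the best Copeland score.

Route D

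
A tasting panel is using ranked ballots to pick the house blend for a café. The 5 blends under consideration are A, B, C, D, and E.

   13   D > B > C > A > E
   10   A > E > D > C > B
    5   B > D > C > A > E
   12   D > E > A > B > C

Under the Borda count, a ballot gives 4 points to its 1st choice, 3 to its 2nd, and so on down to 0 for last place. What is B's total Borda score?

Borda scores:
  A: 13·1 + 10·4 + 5·1 + 12·2 = 82
  B: 13·3 + 10·0 + 5·4 + 12·1 = 71
  C: 13·2 + 10·1 + 5·2 + 12·0 = 46
  D: 13·4 + 10·2 + 5·3 + 12·4 = 135
  E: 13·0 + 10·3 + 5·0 + 12·3 = 66

71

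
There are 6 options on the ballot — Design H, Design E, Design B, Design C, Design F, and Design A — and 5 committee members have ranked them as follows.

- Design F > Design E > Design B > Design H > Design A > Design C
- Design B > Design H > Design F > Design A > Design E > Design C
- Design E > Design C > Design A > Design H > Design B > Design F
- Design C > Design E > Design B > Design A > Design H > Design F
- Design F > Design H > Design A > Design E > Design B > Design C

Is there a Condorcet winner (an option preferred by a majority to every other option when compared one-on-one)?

No

Head-to-head results (5 voters total):
Design H vs Design E: Design E wins 3–2.
Design H vs Design B: Design B wins 3–2.
Design H vs Design C: Design H wins 3–2.
Design H vs Design F: Design H wins 3–2.
Design H vs Design A: Design H wins 3–2.
Design E vs Design B: Design E wins 4–1.
Design E vs Design C: Design E wins 4–1.
Design E vs Design F: Design F wins 3–2.
Design E vs Design A: Design E wins 3–2.
Design B vs Design C: Design B wins 3–2.
Design B vs Design F: Design B wins 3–2.
Design B vs Design A: Design B wins 3–2.
Design C vs Design F: Design F wins 3–2.
Design C vs Design A: Design A wins 3–2.
Design F vs Design A: Design F wins 3–2.
No candidate beats all others: Design H beats Design F beats Design E beats Design H, a majority cycle.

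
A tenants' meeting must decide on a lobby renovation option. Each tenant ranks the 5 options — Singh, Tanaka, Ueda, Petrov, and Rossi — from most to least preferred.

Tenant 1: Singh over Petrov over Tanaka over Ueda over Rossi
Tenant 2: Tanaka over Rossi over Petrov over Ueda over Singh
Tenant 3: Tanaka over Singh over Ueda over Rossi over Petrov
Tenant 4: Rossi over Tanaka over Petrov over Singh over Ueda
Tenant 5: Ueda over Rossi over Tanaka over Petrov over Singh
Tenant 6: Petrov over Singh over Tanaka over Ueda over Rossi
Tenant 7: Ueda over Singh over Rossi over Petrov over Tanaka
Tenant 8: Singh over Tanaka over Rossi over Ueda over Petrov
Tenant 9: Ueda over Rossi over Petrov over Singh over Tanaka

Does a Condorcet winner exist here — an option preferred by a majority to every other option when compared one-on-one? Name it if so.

No Condorcet winner

Head-to-head results (9 voters total):
Singh vs Tanaka: Singh wins 5–4.
Singh vs Ueda: Singh wins 5–4.
Singh vs Petrov: Petrov wins 5–4.
Singh vs Rossi: Singh wins 5–4.
Tanaka vs Ueda: Tanaka wins 6–3.
Tanaka vs Petrov: Tanaka wins 5–4.
Tanaka vs Rossi: Tanaka wins 5–4.
Ueda vs Petrov: Ueda wins 5–4.
Ueda vs Rossi: Ueda wins 6–3.
Petrov vs Rossi: Rossi wins 7–2.
No candidate beats all others: Singh beats Tanaka beats Petrov beats Singh, a majority cycle.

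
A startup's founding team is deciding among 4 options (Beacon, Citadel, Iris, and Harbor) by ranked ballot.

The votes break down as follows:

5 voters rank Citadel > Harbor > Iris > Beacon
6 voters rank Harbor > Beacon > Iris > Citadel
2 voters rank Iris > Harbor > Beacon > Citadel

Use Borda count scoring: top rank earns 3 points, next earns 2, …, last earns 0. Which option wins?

Borda scores:
  Beacon: 5·0 + 6·2 + 2·1 = 14
  Citadel: 5·3 + 6·0 + 2·0 = 15
  Iris: 5·1 + 6·1 + 2·3 = 17
  Harbor: 5·2 + 6·3 + 2·2 = 32
Harbor has the highest total.

Harbor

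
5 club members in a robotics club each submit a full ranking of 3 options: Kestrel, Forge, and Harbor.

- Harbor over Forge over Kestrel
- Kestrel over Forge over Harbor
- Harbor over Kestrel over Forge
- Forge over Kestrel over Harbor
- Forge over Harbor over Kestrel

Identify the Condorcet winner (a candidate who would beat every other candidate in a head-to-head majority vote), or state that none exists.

Forge

Head-to-head results (5 voters total):
Kestrel vs Forge: Forge wins 3–2.
Kestrel vs Harbor: Harbor wins 3–2.
Forge vs Harbor: Forge wins 3–2.
Forge beats each rival — Kestrel (3–2), Harbor (3–2) — so Forge is the Condorcet winner.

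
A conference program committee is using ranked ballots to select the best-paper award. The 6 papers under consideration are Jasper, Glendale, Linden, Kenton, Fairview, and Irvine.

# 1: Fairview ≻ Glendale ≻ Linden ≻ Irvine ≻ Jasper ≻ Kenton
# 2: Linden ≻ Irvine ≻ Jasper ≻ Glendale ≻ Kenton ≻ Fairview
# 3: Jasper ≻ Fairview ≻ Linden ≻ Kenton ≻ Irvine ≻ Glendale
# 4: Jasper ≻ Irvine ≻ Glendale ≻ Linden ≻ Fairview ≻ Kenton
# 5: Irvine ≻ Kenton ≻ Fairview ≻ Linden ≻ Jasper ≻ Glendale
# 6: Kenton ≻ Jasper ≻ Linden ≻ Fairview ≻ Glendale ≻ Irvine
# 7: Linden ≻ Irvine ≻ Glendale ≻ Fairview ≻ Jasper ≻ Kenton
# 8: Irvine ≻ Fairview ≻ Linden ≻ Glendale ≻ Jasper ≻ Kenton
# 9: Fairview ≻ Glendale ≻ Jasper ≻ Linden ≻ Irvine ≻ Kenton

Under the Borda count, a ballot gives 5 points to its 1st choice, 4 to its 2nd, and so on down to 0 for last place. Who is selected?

Linden

Borda scores:
  Jasper: 1 + 3 + 5 + 5 + 1 + 4 + 1 + 1 + 3 = 24
  Glendale: 4 + 2 + 0 + 3 + 0 + 1 + 3 + 2 + 4 = 19
  Linden: 3 + 5 + 3 + 2 + 2 + 3 + 5 + 3 + 2 = 28
  Kenton: 0 + 1 + 2 + 0 + 4 + 5 + 0 + 0 + 0 = 12
  Fairview: 5 + 0 + 4 + 1 + 3 + 2 + 2 + 4 + 5 = 26
  Irvine: 2 + 4 + 1 + 4 + 5 + 0 + 4 + 5 + 1 = 26
Linden has the highest total.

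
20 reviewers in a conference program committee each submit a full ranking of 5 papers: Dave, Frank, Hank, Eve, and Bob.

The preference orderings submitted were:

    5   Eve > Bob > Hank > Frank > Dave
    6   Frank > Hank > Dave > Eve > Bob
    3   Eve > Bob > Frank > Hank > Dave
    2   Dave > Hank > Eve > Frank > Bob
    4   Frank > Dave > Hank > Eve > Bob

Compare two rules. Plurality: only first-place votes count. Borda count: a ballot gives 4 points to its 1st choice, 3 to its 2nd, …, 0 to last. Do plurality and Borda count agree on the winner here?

Plurality first-place counts: Dave 2, Frank 10, Hank 0, Eve 8, Bob 0 → Frank.
Borda totals: Dave 32, Frank 53, Hank 45, Eve 46, Bob 24 → Frank.
The two rules agree on Frank.

Yes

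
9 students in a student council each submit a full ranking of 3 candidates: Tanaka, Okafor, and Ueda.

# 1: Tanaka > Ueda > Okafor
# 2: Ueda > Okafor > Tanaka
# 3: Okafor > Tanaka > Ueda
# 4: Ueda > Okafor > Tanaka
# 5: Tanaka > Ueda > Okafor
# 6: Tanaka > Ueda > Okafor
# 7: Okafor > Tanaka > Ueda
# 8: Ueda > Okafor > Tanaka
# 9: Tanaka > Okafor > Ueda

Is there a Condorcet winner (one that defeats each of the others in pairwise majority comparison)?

Head-to-head results (9 voters total):
Tanaka vs Okafor: Okafor wins 5–4.
Tanaka vs Ueda: Tanaka wins 6–3.
Okafor vs Ueda: Ueda wins 6–3.
No candidate beats all others: Tanaka beats Ueda beats Okafor beats Tanaka, a majority cycle.

No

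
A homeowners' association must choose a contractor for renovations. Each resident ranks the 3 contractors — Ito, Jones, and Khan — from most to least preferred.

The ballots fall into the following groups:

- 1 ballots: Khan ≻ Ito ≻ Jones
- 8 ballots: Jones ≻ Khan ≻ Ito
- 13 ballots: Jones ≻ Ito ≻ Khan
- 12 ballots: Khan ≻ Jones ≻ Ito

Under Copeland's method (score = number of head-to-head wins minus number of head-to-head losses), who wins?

Pairwise results:
  Ito vs Jones: Jones wins 33–1.
  Ito vs Khan: Khan wins 21–13.
  Jones vs Khan: Jones wins 21–13.
Copeland scores (wins − losses):
  Ito: 0 − 2 = -2
  Jones: 2 − 0 = 2
  Khan: 1 − 1 = 0
Jones has the best Copeland score.

Jones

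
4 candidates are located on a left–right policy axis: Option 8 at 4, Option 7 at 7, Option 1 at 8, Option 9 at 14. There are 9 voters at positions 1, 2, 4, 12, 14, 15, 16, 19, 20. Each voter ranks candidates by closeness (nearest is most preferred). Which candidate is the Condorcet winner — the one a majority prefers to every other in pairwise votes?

Option 9

With single-peaked preferences on a line, the Condorcet winner is the candidate closest to the median voter.
The median voter (position 14) is closest to Option 9 at 14.
Check: Option 9 vs Option 7 — voters closer to Option 9: 6 of 9.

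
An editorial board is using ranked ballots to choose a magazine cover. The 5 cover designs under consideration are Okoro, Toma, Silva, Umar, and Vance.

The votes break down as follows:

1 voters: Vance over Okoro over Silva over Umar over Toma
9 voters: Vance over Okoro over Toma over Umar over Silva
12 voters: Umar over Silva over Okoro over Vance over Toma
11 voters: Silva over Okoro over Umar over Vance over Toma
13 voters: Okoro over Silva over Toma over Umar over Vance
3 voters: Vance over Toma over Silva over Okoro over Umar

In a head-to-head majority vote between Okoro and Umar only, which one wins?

Ballots ranking Okoro above Umar: 1+9+11+13+3 = 37.
Ballots ranking Umar above Okoro: 12.
Okoro wins the head-to-head, 37–12.

Okoro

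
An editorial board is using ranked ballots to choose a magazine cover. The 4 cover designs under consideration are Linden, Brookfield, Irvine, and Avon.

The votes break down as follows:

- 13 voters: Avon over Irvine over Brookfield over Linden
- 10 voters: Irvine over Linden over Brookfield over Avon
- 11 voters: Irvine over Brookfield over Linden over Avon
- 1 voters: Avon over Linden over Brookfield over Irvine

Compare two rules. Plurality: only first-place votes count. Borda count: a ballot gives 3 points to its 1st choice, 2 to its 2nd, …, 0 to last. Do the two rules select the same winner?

Plurality first-place counts: Linden 0, Brookfield 0, Irvine 21, Avon 14 → Irvine.
Borda totals: Linden 33, Brookfield 46, Irvine 89, Avon 42 → Irvine.
The two rules agree on Irvine.

Yes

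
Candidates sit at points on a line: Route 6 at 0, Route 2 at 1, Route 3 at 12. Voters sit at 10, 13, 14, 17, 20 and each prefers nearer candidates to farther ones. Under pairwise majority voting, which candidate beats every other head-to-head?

Route 3

With single-peaked preferences on a line, the Condorcet winner is the candidate closest to the median voter.
The median voter (position 14) is closest to Route 3 at 12.
Check: Route 3 vs Route 2 — voters closer to Route 3: 5 of 5.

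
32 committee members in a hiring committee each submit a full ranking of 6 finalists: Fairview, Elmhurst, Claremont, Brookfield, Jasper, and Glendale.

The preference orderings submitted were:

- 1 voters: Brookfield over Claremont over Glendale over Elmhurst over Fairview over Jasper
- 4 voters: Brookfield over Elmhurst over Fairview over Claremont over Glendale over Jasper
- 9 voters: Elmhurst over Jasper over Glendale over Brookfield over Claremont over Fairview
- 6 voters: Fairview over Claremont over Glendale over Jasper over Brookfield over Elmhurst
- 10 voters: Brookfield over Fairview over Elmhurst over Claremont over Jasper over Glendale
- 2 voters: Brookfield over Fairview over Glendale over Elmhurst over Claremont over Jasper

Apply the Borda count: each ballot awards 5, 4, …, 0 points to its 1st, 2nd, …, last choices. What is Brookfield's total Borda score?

Borda scores:
  Fairview: 1 + 4·3 + 9·0 + 6·5 + 10·4 + 2·4 = 91
  Elmhurst: 2 + 4·4 + 9·5 + 6·0 + 10·3 + 2·2 = 97
  Claremont: 4 + 4·2 + 9·1 + 6·4 + 10·2 + 2·1 = 67
  Brookfield: 5 + 4·5 + 9·2 + 6·1 + 10·5 + 2·5 = 109
  Jasper: 0 + 4·0 + 9·4 + 6·2 + 10·1 + 2·0 = 58
  Glendale: 3 + 4·1 + 9·3 + 6·3 + 10·0 + 2·3 = 58

109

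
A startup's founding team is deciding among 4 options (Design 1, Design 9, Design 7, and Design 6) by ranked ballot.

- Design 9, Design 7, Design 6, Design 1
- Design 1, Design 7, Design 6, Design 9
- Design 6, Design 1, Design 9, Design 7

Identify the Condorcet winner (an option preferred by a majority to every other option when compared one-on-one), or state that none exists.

Head-to-head results (3 voters total):
Design 1 vs Design 9: Design 1 wins 2–1.
Design 1 vs Design 7: Design 1 wins 2–1.
Design 1 vs Design 6: Design 6 wins 2–1.
Design 9 vs Design 7: Design 9 wins 2–1.
Design 9 vs Design 6: Design 6 wins 2–1.
Design 7 vs Design 6: Design 7 wins 2–1.
No candidate beats all others: Design 1 beats Design 7 beats Design 6 beats Design 1, a majority cycle.

There is no Condorcet winner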